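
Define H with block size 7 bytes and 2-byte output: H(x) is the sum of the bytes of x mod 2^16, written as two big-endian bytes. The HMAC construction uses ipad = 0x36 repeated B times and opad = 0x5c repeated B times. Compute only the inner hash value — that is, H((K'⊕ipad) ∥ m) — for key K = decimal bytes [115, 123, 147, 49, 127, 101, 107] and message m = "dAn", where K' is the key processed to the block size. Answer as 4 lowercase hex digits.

Key decimal bytes [115, 123, 147, 49, 127, 101, 107] = 73 7b 93 31 7f 65 6b is exactly B = 7 bytes: K' = 73 7b 93 31 7f 65 6b.
K' ⊕ ipad = 45 4d a5 07 49 53 5d.
Inner input = 45 4d a5 07 49 53 5d ∥ 64 41 6e.
Inner hash: sum = 69+77+165+7+73+83+93+100+65+110 = 842 → 03 4a.

034a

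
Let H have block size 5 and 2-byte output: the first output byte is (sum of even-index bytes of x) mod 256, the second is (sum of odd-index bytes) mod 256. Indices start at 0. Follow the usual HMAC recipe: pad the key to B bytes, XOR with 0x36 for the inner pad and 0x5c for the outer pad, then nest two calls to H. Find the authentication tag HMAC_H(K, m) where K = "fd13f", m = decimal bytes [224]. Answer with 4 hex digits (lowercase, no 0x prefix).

Key "fd13f" = 66 64 31 33 66 is exactly B = 5 bytes: K' = 66 64 31 33 66.
K' ⊕ ipad = 50 52 07 05 50.  K' ⊕ opad = 3a 38 6d 6f 3a.
Inner input = (K'⊕ipad) ∥ m = 50 52 07 05 50 ∥ e0.
Inner hash: even-index sum = 167 mod 256 = 167; odd-index sum = 311 mod 256 = 55 → a7 37.
Outer input = (K'⊕opad) ∥ inner = 3a 38 6d 6f 3a ∥ a7 37.
Outer hash (tag): even-index sum = 280 mod 256 = 24; odd-index sum = 334 mod 256 = 78 → 18 4e.

184e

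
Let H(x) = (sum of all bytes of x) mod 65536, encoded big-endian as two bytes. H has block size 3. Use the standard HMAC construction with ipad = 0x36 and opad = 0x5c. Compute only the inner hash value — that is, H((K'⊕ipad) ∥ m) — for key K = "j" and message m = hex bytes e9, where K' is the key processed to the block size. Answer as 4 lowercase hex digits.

Key "j" = 6a is 1 byte ≤ B = 3; zero-pad to 3 bytes: K' = 6a 00 00.
K' ⊕ ipad = 5c 36 36.
Inner input = 5c 36 36 ∥ e9.
Inner hash: sum = 92+54+54+233 = 433 → 01 b1.

01b1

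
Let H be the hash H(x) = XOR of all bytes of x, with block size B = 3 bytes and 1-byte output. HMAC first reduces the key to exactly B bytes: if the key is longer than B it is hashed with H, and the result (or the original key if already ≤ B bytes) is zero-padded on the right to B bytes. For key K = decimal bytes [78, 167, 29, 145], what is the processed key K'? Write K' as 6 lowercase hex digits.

650000

|K| = 4 > B = 3, so first hash the key.
H(K): XOR 4e⊕a7⊕1d⊕91 = 65.
Zero-pad H(K) = 65 to 3 bytes: K' = 65 00 00.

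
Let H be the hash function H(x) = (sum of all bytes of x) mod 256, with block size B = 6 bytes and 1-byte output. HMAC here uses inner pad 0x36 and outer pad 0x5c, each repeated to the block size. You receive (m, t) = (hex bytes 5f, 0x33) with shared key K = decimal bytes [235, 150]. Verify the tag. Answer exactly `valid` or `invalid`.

Key decimal bytes [235, 150] = eb 96 is 2 bytes ≤ B = 6; zero-pad to 6 bytes: K' = eb 96 00 00 00 00.
K' ⊕ ipad = dd a0 36 36 36 36; K' ⊕ opad = b7 ca 5c 5c 5c 5c.
Inner hash: sum = 221+160+54+54+54+54+95 = 692; mod 256 = 180 → b4.
Outer hash (recomputed tag): sum = 183+202+92+92+92+92+180 = 933; mod 256 = 165 → a5.
Recomputed tag = a5; claimed = 33 → mismatch.

invalid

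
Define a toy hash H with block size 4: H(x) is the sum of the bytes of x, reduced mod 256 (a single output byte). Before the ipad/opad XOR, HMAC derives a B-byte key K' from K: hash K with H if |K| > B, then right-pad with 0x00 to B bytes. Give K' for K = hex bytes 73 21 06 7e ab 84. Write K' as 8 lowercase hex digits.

47000000

|K| = 6 > B = 4, so first hash the key.
H(K): sum = 115+33+6+126+171+132 = 583; mod 256 = 71 → 47.
Zero-pad H(K) = 47 to 4 bytes: K' = 47 00 00 00.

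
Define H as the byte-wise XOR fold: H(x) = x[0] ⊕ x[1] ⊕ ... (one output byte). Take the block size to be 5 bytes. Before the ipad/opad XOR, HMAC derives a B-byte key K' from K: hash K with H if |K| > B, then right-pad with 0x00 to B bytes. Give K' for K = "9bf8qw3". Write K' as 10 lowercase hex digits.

3000000000

|K| = 7 > B = 5, so first hash the key.
H(K): XOR 39⊕62⊕66⊕38⊕71⊕77⊕33 = 30.
Zero-pad H(K) = 30 to 5 bytes: K' = 30 00 00 00 00.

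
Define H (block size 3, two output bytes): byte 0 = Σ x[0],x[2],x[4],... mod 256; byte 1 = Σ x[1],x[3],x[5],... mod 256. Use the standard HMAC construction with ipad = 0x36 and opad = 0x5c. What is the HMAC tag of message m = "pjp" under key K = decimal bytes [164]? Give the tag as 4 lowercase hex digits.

Key decimal bytes [164] = a4 is 1 byte ≤ B = 3; zero-pad to 3 bytes: K' = a4 00 00.
K' ⊕ ipad = 92 36 36.  K' ⊕ opad = f8 5c 5c.
Inner input = (K'⊕ipad) ∥ m = 92 36 36 ∥ 70 6a 70.
Inner hash: even-index sum = 306 mod 256 = 50; odd-index sum = 278 mod 256 = 22 → 32 16.
Outer input = (K'⊕opad) ∥ inner = f8 5c 5c ∥ 32 16.
Outer hash (tag): even-index sum = 362 mod 256 = 106; odd-index sum = 142 mod 256 = 142 → 6a 8e.

6a8e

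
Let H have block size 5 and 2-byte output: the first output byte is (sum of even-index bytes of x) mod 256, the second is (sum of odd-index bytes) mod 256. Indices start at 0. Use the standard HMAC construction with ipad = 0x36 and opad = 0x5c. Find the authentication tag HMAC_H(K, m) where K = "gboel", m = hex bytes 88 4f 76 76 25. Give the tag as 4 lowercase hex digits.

Key "gboel" = 67 62 6f 65 6c is exactly B = 5 bytes: K' = 67 62 6f 65 6c.
K' ⊕ ipad = 51 54 59 53 5a.  K' ⊕ opad = 3b 3e 33 39 30.
Inner input = (K'⊕ipad) ∥ m = 51 54 59 53 5a ∥ 88 4f 76 76 25.
Inner hash: even-index sum = 457 mod 256 = 201; odd-index sum = 458 mod 256 = 202 → c9 ca.
Outer input = (K'⊕opad) ∥ inner = 3b 3e 33 39 30 ∥ c9 ca.
Outer hash (tag): even-index sum = 360 mod 256 = 104; odd-index sum = 320 mod 256 = 64 → 68 40.

6840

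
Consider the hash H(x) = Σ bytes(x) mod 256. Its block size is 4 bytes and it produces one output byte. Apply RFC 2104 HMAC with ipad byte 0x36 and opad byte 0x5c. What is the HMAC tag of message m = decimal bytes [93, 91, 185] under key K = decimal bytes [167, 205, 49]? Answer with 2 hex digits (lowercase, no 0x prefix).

8f

Key decimal bytes [167, 205, 49] = a7 cd 31 is 3 bytes ≤ B = 4; zero-pad to 4 bytes: K' = a7 cd 31 00.
K' ⊕ ipad = 91 fb 07 36.  K' ⊕ opad = fb 91 6d 5c.
Inner input = (K'⊕ipad) ∥ m = 91 fb 07 36 ∥ 5d 5b b9.
Inner hash: sum = 145+251+7+54+93+91+185 = 826; mod 256 = 58 → 3a.
Outer input = (K'⊕opad) ∥ inner = fb 91 6d 5c ∥ 3a.
Outer hash (tag): sum = 251+145+109+92+58 = 655; mod 256 = 143 → 8f.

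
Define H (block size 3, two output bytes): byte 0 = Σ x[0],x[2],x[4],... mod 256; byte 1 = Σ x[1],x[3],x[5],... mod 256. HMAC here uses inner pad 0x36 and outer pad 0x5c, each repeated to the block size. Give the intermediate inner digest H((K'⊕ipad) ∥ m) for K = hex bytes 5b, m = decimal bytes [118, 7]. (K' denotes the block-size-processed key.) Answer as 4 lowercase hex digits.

aaac

Key hex bytes 5b is 1 byte ≤ B = 3; zero-pad to 3 bytes: K' = 5b 00 00.
K' ⊕ ipad = 6d 36 36.
Inner input = 6d 36 36 ∥ 76 07.
Inner hash: even-index sum = 170 mod 256 = 170; odd-index sum = 172 mod 256 = 172 → aa ac.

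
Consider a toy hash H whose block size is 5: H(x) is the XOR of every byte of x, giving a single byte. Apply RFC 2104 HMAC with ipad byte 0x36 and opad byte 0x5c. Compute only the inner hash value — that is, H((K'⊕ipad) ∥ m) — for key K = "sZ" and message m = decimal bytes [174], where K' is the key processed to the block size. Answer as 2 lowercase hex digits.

Key "sZ" = 73 5a is 2 bytes ≤ B = 5; zero-pad to 5 bytes: K' = 73 5a 00 00 00.
K' ⊕ ipad = 45 6c 36 36 36.
Inner input = 45 6c 36 36 36 ∥ ae.
Inner hash: XOR 45⊕6c⊕36⊕36⊕36⊕ae = b1.

b1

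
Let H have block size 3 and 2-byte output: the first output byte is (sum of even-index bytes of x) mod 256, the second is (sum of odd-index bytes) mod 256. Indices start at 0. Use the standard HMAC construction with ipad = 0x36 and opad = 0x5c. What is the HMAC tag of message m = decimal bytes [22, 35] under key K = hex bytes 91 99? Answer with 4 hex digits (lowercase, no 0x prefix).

Key hex bytes 91 99 is 2 bytes ≤ B = 3; zero-pad to 3 bytes: K' = 91 99 00.
K' ⊕ ipad = a7 af 36.  K' ⊕ opad = cd c5 5c.
Inner input = (K'⊕ipad) ∥ m = a7 af 36 ∥ 16 23.
Inner hash: even-index sum = 256 mod 256 = 0; odd-index sum = 197 mod 256 = 197 → 00 c5.
Outer input = (K'⊕opad) ∥ inner = cd c5 5c ∥ 00 c5.
Outer hash (tag): even-index sum = 494 mod 256 = 238; odd-index sum = 197 mod 256 = 197 → ee c5.

eec5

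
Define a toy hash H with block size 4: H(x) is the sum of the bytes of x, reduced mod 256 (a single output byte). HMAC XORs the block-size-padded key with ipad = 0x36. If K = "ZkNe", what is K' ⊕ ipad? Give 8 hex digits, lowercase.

6c5d7853

Key "ZkNe" = 5a 6b 4e 65 is exactly B = 4 bytes: K' = 5a 6b 4e 65.
XOR each byte with 0x36: 5a⊕36=6c, 6b⊕36=5d, 4e⊕36=78, 65⊕36=53.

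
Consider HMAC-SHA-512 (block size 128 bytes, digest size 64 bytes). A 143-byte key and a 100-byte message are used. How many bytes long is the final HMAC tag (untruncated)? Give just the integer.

The tag is one SHA-512 digest: 64 bytes.

64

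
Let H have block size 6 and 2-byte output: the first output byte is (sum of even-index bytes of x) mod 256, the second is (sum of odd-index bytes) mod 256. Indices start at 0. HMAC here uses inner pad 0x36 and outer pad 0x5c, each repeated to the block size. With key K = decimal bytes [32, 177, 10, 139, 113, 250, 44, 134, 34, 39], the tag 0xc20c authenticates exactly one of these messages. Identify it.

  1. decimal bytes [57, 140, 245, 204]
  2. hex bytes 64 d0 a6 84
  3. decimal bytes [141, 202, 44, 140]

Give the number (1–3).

Key decimal bytes [32, 177, 10, 139, 113, 250, 44, 134, 34, 39] = 20 b1 0a 8b 71 fa 2c 86 22 27 is 10 bytes > B = 6, so hash it first: H(key) = e9 e3, then zero-pad to 6 bytes: K' = e9 e3 00 00 00 00.
K' ⊕ ipad = df d5 36 36 36 36; K' ⊕ opad = b5 bf 5c 5c 5c 5c.
m1: inner = H(df d5 36 36 36 36 39 8c f5 cc) = 79 99; tag = H(b5 bf 5c 5c 5c 5c 79 99) = e610
m2: inner = H(df d5 36 36 36 36 64 d0 a6 84) = 55 95; tag = H(b5 bf 5c 5c 5c 5c 55 95) = c20c ← matches
m3: inner = H(df d5 36 36 36 36 8d ca 2c 8c) = 04 97; tag = H(b5 bf 5c 5c 5c 5c 04 97) = 710e

2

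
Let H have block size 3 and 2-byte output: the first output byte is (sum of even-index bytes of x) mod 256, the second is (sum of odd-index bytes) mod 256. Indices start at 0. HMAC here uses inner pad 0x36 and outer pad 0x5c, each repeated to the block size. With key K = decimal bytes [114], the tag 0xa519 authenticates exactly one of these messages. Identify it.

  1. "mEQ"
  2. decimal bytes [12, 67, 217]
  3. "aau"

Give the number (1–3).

2

Key decimal bytes [114] = 72 is 1 byte ≤ B = 3; zero-pad to 3 bytes: K' = 72 00 00.
K' ⊕ ipad = 44 36 36; K' ⊕ opad = 2e 5c 5c.
m1: inner = H(44 36 36 6d 45 51) = bf f4; tag = H(2e 5c 5c bf f4) = 7e1b
m2: inner = H(44 36 36 0c 43 d9) = bd 1b; tag = H(2e 5c 5c bd 1b) = a519 ← matches
m3: inner = H(44 36 36 61 61 75) = db 0c; tag = H(2e 5c 5c db 0c) = 9637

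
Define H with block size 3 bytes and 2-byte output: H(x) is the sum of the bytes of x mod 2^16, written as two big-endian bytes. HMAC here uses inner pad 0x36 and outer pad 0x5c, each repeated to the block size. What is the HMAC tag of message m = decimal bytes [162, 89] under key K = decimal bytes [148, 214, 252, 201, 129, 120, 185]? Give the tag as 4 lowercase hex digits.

Key decimal bytes [148, 214, 252, 201, 129, 120, 185] = 94 d6 fc c9 81 78 b9 is 7 bytes > B = 3, so hash it first: H(key) = 04 e1, then zero-pad to 3 bytes: K' = 04 e1 00.
K' ⊕ ipad = 32 d7 36.  K' ⊕ opad = 58 bd 5c.
Inner input = (K'⊕ipad) ∥ m = 32 d7 36 ∥ a2 59.
Inner hash: sum = 50+215+54+162+89 = 570 → 02 3a.
Outer input = (K'⊕opad) ∥ inner = 58 bd 5c ∥ 02 3a.
Outer hash (tag): sum = 88+189+92+2+58 = 429 → 01 ad.

01ad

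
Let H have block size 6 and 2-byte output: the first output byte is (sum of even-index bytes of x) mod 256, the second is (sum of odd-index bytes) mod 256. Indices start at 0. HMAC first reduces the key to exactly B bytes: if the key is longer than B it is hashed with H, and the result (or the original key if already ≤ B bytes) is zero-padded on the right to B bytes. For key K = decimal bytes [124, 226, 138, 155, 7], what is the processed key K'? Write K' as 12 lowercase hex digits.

Key decimal bytes [124, 226, 138, 155, 7] = 7c e2 8a 9b 07 is 5 bytes ≤ B = 6; zero-pad to 6 bytes: K' = 7c e2 8a 9b 07 00.

7ce28a9b0700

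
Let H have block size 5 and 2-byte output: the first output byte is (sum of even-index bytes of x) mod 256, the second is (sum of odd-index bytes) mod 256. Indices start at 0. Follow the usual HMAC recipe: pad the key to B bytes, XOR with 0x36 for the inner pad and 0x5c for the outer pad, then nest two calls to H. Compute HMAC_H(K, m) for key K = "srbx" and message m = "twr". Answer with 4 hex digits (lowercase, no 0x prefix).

Key "srbx" = 73 72 62 78 is 4 bytes ≤ B = 5; zero-pad to 5 bytes: K' = 73 72 62 78 00.
K' ⊕ ipad = 45 44 54 4e 36.  K' ⊕ opad = 2f 2e 3e 24 5c.
Inner input = (K'⊕ipad) ∥ m = 45 44 54 4e 36 ∥ 74 77 72.
Inner hash: even-index sum = 326 mod 256 = 70; odd-index sum = 376 mod 256 = 120 → 46 78.
Outer input = (K'⊕opad) ∥ inner = 2f 2e 3e 24 5c ∥ 46 78.
Outer hash (tag): even-index sum = 321 mod 256 = 65; odd-index sum = 152 mod 256 = 152 → 41 98.

4198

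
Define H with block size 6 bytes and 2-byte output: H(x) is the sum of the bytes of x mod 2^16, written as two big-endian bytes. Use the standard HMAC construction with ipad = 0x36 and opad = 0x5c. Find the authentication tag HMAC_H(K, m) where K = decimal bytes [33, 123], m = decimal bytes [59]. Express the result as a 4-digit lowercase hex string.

Key decimal bytes [33, 123] = 21 7b is 2 bytes ≤ B = 6; zero-pad to 6 bytes: K' = 21 7b 00 00 00 00.
K' ⊕ ipad = 17 4d 36 36 36 36.  K' ⊕ opad = 7d 27 5c 5c 5c 5c.
Inner input = (K'⊕ipad) ∥ m = 17 4d 36 36 36 36 ∥ 3b.
Inner hash: sum = 23+77+54+54+54+54+59 = 375 → 01 77.
Outer input = (K'⊕opad) ∥ inner = 7d 27 5c 5c 5c 5c ∥ 01 77.
Outer hash (tag): sum = 125+39+92+92+92+92+1+119 = 652 → 02 8c.

028c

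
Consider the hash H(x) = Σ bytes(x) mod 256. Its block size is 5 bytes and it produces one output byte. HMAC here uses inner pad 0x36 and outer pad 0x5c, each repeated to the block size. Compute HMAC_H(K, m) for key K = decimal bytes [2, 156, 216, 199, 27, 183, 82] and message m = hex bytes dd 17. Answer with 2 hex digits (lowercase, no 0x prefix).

d0

Key decimal bytes [2, 156, 216, 199, 27, 183, 82] = 02 9c d8 c7 1b b7 52 is 7 bytes > B = 5, so hash it first: H(key) = 61, then zero-pad to 5 bytes: K' = 61 00 00 00 00.
K' ⊕ ipad = 57 36 36 36 36.  K' ⊕ opad = 3d 5c 5c 5c 5c.
Inner input = (K'⊕ipad) ∥ m = 57 36 36 36 36 ∥ dd 17.
Inner hash: sum = 87+54+54+54+54+221+23 = 547; mod 256 = 35 → 23.
Outer input = (K'⊕opad) ∥ inner = 3d 5c 5c 5c 5c ∥ 23.
Outer hash (tag): sum = 61+92+92+92+92+35 = 464; mod 256 = 208 → d0.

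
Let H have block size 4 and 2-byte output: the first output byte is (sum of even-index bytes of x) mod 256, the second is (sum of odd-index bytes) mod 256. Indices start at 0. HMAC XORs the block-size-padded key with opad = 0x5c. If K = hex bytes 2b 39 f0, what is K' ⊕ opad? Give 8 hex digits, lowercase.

Key hex bytes 2b 39 f0 is 3 bytes ≤ B = 4; zero-pad to 4 bytes: K' = 2b 39 f0 00.
XOR each byte with 0x5c: 2b⊕5c=77, 39⊕5c=65, f0⊕5c=ac, 00⊕5c=5c.

7765ac5c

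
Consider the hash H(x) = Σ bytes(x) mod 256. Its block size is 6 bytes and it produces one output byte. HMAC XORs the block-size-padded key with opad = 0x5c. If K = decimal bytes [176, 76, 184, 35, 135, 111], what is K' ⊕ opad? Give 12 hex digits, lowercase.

Key decimal bytes [176, 76, 184, 35, 135, 111] = b0 4c b8 23 87 6f is exactly B = 6 bytes: K' = b0 4c b8 23 87 6f.
XOR each byte with 0x5c: b0⊕5c=ec, 4c⊕5c=10, b8⊕5c=e4, 23⊕5c=7f, 87⊕5c=db, 6f⊕5c=33.

ec10e47fdb33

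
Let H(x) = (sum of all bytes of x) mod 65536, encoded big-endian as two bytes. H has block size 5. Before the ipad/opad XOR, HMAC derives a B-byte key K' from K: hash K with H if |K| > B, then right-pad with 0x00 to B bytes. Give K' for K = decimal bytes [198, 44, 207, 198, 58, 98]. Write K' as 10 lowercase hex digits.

0323000000

|K| = 6 > B = 5, so first hash the key.
H(K): sum = 198+44+207+198+58+98 = 803 → 03 23.
Zero-pad H(K) = 03 23 to 5 bytes: K' = 03 23 00 00 00.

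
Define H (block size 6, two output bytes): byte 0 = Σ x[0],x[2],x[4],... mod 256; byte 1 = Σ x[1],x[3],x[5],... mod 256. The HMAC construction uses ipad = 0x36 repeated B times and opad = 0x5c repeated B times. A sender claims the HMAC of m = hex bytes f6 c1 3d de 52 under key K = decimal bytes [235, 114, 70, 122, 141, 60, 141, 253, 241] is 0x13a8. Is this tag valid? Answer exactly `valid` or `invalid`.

invalid

Key decimal bytes [235, 114, 70, 122, 141, 60, 141, 253, 241] = eb 72 46 7a 8d 3c 8d fd f1 is 9 bytes > B = 6, so hash it first: H(key) = 3c 25, then zero-pad to 6 bytes: K' = 3c 25 00 00 00 00.
K' ⊕ ipad = 0a 13 36 36 36 36; K' ⊕ opad = 60 79 5c 5c 5c 5c.
Inner hash: even-index sum = 507 mod 256 = 251; odd-index sum = 542 mod 256 = 30 → fb 1e.
Outer hash (recomputed tag): even-index sum = 531 mod 256 = 19; odd-index sum = 335 mod 256 = 79 → 13 4f.
Recomputed tag = 134f; claimed = 13a8 → mismatch.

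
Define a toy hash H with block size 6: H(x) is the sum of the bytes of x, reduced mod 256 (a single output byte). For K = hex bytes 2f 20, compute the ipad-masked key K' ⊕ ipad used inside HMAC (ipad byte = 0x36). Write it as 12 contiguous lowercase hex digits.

Key hex bytes 2f 20 is 2 bytes ≤ B = 6; zero-pad to 6 bytes: K' = 2f 20 00 00 00 00.
XOR each byte with 0x36: 2f⊕36=19, 20⊕36=16, 00⊕36=36, 00⊕36=36, 00⊕36=36, 00⊕36=36.

191636363636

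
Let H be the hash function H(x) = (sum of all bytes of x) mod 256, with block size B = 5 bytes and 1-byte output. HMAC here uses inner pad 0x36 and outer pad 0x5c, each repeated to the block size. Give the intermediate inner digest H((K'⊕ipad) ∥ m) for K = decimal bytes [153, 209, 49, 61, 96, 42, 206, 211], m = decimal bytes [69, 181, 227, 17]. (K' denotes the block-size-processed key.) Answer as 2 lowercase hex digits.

Key decimal bytes [153, 209, 49, 61, 96, 42, 206, 211] = 99 d1 31 3d 60 2a ce d3 is 8 bytes > B = 5, so hash it first: H(key) = 03, then zero-pad to 5 bytes: K' = 03 00 00 00 00.
K' ⊕ ipad = 35 36 36 36 36.
Inner input = 35 36 36 36 36 ∥ 45 b5 e3 11.
Inner hash: sum = 53+54+54+54+54+69+181+227+17 = 763; mod 256 = 251 → fb.

fb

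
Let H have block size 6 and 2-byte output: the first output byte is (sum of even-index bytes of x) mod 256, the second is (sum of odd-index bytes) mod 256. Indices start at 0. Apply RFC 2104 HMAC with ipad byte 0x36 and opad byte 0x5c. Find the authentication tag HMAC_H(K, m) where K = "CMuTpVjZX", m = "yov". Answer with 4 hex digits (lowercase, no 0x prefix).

a507

Key "CMuTpVjZX" = 43 4d 75 54 70 56 6a 5a 58 is 9 bytes > B = 6, so hash it first: H(key) = ea 51, then zero-pad to 6 bytes: K' = ea 51 00 00 00 00.
K' ⊕ ipad = dc 67 36 36 36 36.  K' ⊕ opad = b6 0d 5c 5c 5c 5c.
Inner input = (K'⊕ipad) ∥ m = dc 67 36 36 36 36 ∥ 79 6f 76.
Inner hash: even-index sum = 567 mod 256 = 55; odd-index sum = 322 mod 256 = 66 → 37 42.
Outer input = (K'⊕opad) ∥ inner = b6 0d 5c 5c 5c 5c ∥ 37 42.
Outer hash (tag): even-index sum = 421 mod 256 = 165; odd-index sum = 263 mod 256 = 7 → a5 07.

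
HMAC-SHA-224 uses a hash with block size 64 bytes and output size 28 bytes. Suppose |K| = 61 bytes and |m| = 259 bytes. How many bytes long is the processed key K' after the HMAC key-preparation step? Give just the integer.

64

Key is 61 ≤ 64 bytes, zero-padded: |K'| = 64.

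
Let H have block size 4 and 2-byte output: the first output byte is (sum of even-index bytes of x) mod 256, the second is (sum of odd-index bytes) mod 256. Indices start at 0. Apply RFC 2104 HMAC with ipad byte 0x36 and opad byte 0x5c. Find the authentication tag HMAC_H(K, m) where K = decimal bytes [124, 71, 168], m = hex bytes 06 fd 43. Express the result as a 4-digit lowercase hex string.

Key decimal bytes [124, 71, 168] = 7c 47 a8 is 3 bytes ≤ B = 4; zero-pad to 4 bytes: K' = 7c 47 a8 00.
K' ⊕ ipad = 4a 71 9e 36.  K' ⊕ opad = 20 1b f4 5c.
Inner input = (K'⊕ipad) ∥ m = 4a 71 9e 36 ∥ 06 fd 43.
Inner hash: even-index sum = 305 mod 256 = 49; odd-index sum = 420 mod 256 = 164 → 31 a4.
Outer input = (K'⊕opad) ∥ inner = 20 1b f4 5c ∥ 31 a4.
Outer hash (tag): even-index sum = 325 mod 256 = 69; odd-index sum = 283 mod 256 = 27 → 45 1b.

451b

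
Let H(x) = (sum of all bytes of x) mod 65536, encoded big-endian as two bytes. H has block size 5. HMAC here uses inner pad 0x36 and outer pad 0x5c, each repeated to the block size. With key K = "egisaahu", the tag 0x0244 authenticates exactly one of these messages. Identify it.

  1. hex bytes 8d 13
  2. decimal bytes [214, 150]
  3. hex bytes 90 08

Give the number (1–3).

Key "egisaahu" = 65 67 69 73 61 61 68 75 is 8 bytes > B = 5, so hash it first: H(key) = 03 47, then zero-pad to 5 bytes: K' = 03 47 00 00 00.
K' ⊕ ipad = 35 71 36 36 36; K' ⊕ opad = 5f 1b 5c 5c 5c.
m1: inner = H(35 71 36 36 36 8d 13) = 01 e8; tag = H(5f 1b 5c 5c 5c 01 e8) = 0277
m2: inner = H(35 71 36 36 36 d6 96) = 02 b4; tag = H(5f 1b 5c 5c 5c 02 b4) = 0244 ← matches
m3: inner = H(35 71 36 36 36 90 08) = 01 e0; tag = H(5f 1b 5c 5c 5c 01 e0) = 026f

2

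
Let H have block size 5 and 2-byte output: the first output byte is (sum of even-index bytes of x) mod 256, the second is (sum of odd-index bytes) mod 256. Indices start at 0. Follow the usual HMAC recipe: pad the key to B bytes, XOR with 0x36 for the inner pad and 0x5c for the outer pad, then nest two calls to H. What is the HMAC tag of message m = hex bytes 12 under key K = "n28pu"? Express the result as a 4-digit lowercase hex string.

1b43

Key "n28pu" = 6e 32 38 70 75 is exactly B = 5 bytes: K' = 6e 32 38 70 75.
K' ⊕ ipad = 58 04 0e 46 43.  K' ⊕ opad = 32 6e 64 2c 29.
Inner input = (K'⊕ipad) ∥ m = 58 04 0e 46 43 ∥ 12.
Inner hash: even-index sum = 169 mod 256 = 169; odd-index sum = 92 mod 256 = 92 → a9 5c.
Outer input = (K'⊕opad) ∥ inner = 32 6e 64 2c 29 ∥ a9 5c.
Outer hash (tag): even-index sum = 283 mod 256 = 27; odd-index sum = 323 mod 256 = 67 → 1b 43.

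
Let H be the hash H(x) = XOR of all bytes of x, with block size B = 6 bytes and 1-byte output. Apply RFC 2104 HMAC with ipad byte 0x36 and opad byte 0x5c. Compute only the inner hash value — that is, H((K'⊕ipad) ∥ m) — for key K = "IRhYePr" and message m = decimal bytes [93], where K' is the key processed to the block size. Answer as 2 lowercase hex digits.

30

Key "IRhYePr" = 49 52 68 59 65 50 72 is 7 bytes > B = 6, so hash it first: H(key) = 6d, then zero-pad to 6 bytes: K' = 6d 00 00 00 00 00.
K' ⊕ ipad = 5b 36 36 36 36 36.
Inner input = 5b 36 36 36 36 36 ∥ 5d.
Inner hash: XOR 5b⊕36⊕36⊕36⊕36⊕36⊕5d = 30.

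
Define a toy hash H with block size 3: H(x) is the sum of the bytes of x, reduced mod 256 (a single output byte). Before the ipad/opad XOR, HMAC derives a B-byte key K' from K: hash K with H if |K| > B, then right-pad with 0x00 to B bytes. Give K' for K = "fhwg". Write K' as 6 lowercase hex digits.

ac0000

|K| = 4 > B = 3, so first hash the key.
H(K): sum = 102+104+119+103 = 428; mod 256 = 172 → ac.
Zero-pad H(K) = ac to 3 bytes: K' = ac 00 00.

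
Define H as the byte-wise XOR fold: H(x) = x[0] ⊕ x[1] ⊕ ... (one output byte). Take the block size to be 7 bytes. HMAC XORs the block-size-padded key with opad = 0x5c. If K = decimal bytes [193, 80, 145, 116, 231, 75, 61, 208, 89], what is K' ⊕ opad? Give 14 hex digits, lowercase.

Key decimal bytes [193, 80, 145, 116, 231, 75, 61, 208, 89] = c1 50 91 74 e7 4b 3d d0 59 is 9 bytes > B = 7, so hash it first: H(key) = 6c, then zero-pad to 7 bytes: K' = 6c 00 00 00 00 00 00.
XOR each byte with 0x5c: 6c⊕5c=30, 00⊕5c=5c, 00⊕5c=5c, 00⊕5c=5c, 00⊕5c=5c, 00⊕5c=5c, 00⊕5c=5c.

305c5c5c5c5c5c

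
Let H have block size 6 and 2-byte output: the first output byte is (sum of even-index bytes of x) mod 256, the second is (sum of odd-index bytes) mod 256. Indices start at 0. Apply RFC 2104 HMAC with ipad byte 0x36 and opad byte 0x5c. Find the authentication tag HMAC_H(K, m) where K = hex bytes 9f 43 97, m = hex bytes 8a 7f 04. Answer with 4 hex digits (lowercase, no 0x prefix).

f837

Key hex bytes 9f 43 97 is 3 bytes ≤ B = 6; zero-pad to 6 bytes: K' = 9f 43 97 00 00 00.
K' ⊕ ipad = a9 75 a1 36 36 36.  K' ⊕ opad = c3 1f cb 5c 5c 5c.
Inner input = (K'⊕ipad) ∥ m = a9 75 a1 36 36 36 ∥ 8a 7f 04.
Inner hash: even-index sum = 526 mod 256 = 14; odd-index sum = 352 mod 256 = 96 → 0e 60.
Outer input = (K'⊕opad) ∥ inner = c3 1f cb 5c 5c 5c ∥ 0e 60.
Outer hash (tag): even-index sum = 504 mod 256 = 248; odd-index sum = 311 mod 256 = 55 → f8 37.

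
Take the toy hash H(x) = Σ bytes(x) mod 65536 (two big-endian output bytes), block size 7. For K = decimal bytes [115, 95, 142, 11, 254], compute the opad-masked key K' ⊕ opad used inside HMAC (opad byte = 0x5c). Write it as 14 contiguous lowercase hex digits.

2f03d257a25c5c

Key decimal bytes [115, 95, 142, 11, 254] = 73 5f 8e 0b fe is 5 bytes ≤ B = 7; zero-pad to 7 bytes: K' = 73 5f 8e 0b fe 00 00.
XOR each byte with 0x5c: 73⊕5c=2f, 5f⊕5c=03, 8e⊕5c=d2, 0b⊕5c=57, fe⊕5c=a2, 00⊕5c=5c, 00⊕5c=5c.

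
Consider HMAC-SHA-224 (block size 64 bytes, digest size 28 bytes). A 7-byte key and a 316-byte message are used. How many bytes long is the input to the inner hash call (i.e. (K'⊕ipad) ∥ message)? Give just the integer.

380

Key is 7 ≤ 64 bytes, zero-padded: |K'| = 64.
Inner input = (K'⊕ipad) ∥ m → 64 + 316 = 380 bytes.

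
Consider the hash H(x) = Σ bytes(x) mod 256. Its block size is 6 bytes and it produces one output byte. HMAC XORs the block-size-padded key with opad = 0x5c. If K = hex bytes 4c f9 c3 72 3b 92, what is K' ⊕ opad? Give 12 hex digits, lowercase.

10a59f2e67ce

Key hex bytes 4c f9 c3 72 3b 92 is exactly B = 6 bytes: K' = 4c f9 c3 72 3b 92.
XOR each byte with 0x5c: 4c⊕5c=10, f9⊕5c=a5, c3⊕5c=9f, 72⊕5c=2e, 3b⊕5c=67, 92⊕5c=ce.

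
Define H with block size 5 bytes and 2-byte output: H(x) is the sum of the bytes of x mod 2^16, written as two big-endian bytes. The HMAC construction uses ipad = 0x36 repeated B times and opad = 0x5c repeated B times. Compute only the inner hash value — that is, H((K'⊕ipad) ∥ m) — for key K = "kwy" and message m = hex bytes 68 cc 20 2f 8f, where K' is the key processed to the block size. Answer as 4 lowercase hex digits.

036b

Key "kwy" = 6b 77 79 is 3 bytes ≤ B = 5; zero-pad to 5 bytes: K' = 6b 77 79 00 00.
K' ⊕ ipad = 5d 41 4f 36 36.
Inner input = 5d 41 4f 36 36 ∥ 68 cc 20 2f 8f.
Inner hash: sum = 93+65+79+54+54+104+204+32+47+143 = 875 → 03 6b.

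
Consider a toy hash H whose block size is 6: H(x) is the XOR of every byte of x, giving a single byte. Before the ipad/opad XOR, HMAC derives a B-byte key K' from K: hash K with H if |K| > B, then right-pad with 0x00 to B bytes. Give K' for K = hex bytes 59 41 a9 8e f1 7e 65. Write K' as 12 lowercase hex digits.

|K| = 7 > B = 6, so first hash the key.
H(K): XOR 59⊕41⊕a9⊕8e⊕f1⊕7e⊕65 = d5.
Zero-pad H(K) = d5 to 6 bytes: K' = d5 00 00 00 00 00.

d50000000000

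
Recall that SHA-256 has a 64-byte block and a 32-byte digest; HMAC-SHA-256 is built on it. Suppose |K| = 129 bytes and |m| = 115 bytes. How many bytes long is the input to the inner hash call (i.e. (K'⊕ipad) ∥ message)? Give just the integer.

Key is 129 > 64 bytes, so it is hashed to 32 bytes then zero-padded to 64: |K'| = 64.
Inner input = (K'⊕ipad) ∥ m → 64 + 115 = 179 bytes.

179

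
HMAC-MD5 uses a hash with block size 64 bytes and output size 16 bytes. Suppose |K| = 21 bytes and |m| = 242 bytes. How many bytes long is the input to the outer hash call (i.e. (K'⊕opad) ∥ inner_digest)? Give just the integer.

Key is 21 ≤ 64 bytes, zero-padded: |K'| = 64.
Outer input = (K'⊕opad) ∥ H(inner) → 64 + 16 = 80 bytes.

80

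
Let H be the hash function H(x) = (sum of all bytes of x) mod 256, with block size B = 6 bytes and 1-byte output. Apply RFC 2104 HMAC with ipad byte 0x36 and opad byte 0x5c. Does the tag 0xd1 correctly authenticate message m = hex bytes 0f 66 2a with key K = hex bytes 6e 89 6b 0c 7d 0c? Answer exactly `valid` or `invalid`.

Key hex bytes 6e 89 6b 0c 7d 0c is exactly B = 6 bytes: K' = 6e 89 6b 0c 7d 0c.
K' ⊕ ipad = 58 bf 5d 3a 4b 3a; K' ⊕ opad = 32 d5 37 50 21 50.
Inner hash: sum = 88+191+93+58+75+58+15+102+42 = 722; mod 256 = 210 → d2.
Outer hash (recomputed tag): sum = 50+213+55+80+33+80+210 = 721; mod 256 = 209 → d1.
Recomputed tag = d1; claimed = d1 → match.

valid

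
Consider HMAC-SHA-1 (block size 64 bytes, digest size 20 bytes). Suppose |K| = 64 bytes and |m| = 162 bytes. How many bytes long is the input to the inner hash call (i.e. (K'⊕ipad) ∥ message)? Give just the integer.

Key is 64 ≤ 64 bytes, zero-padded: |K'| = 64.
Inner input = (K'⊕ipad) ∥ m → 64 + 162 = 226 bytes.

226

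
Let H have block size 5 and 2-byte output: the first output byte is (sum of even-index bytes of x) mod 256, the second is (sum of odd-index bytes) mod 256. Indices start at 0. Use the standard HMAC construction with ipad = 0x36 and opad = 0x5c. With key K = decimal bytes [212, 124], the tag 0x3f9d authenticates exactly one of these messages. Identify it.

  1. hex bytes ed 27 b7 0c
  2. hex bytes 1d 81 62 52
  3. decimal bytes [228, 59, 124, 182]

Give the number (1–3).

2

Key decimal bytes [212, 124] = d4 7c is 2 bytes ≤ B = 5; zero-pad to 5 bytes: K' = d4 7c 00 00 00.
K' ⊕ ipad = e2 4a 36 36 36; K' ⊕ opad = 88 20 5c 5c 5c.
m1: inner = H(e2 4a 36 36 36 ed 27 b7 0c) = 81 24; tag = H(88 20 5c 5c 5c 81 24) = 64fd
m2: inner = H(e2 4a 36 36 36 1d 81 62 52) = 21 ff; tag = H(88 20 5c 5c 5c 21 ff) = 3f9d ← matches
m3: inner = H(e2 4a 36 36 36 e4 3b 7c b6) = 3f e0; tag = H(88 20 5c 5c 5c 3f e0) = 20bb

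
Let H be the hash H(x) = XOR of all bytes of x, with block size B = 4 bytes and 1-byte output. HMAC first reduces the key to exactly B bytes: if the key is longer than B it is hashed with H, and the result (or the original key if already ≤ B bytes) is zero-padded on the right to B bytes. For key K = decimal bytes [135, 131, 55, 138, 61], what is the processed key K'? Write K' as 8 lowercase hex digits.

84000000

|K| = 5 > B = 4, so first hash the key.
H(K): XOR 87⊕83⊕37⊕8a⊕3d = 84.
Zero-pad H(K) = 84 to 4 bytes: K' = 84 00 00 00.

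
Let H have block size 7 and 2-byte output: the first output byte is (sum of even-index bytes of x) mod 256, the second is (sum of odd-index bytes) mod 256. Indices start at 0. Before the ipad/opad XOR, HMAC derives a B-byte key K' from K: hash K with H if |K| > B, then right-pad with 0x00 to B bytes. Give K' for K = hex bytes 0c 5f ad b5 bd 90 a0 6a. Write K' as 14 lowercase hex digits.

160e0000000000

|K| = 8 > B = 7, so first hash the key.
H(K): even-index sum = 534 mod 256 = 22; odd-index sum = 526 mod 256 = 14 → 16 0e.
Zero-pad H(K) = 16 0e to 7 bytes: K' = 16 0e 00 00 00 00 00.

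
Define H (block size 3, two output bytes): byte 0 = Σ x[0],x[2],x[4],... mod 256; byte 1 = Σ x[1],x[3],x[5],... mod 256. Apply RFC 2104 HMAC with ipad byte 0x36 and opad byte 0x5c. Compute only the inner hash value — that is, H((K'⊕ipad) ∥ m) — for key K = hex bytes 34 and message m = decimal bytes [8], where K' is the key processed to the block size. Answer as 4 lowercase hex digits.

Key hex bytes 34 is 1 byte ≤ B = 3; zero-pad to 3 bytes: K' = 34 00 00.
K' ⊕ ipad = 02 36 36.
Inner input = 02 36 36 ∥ 08.
Inner hash: even-index sum = 56 mod 256 = 56; odd-index sum = 62 mod 256 = 62 → 38 3e.

383e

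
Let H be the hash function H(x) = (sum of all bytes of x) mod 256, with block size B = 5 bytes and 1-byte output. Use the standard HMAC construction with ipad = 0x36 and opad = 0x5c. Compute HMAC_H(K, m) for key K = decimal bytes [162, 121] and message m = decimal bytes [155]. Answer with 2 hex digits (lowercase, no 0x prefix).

Key decimal bytes [162, 121] = a2 79 is 2 bytes ≤ B = 5; zero-pad to 5 bytes: K' = a2 79 00 00 00.
K' ⊕ ipad = 94 4f 36 36 36.  K' ⊕ opad = fe 25 5c 5c 5c.
Inner input = (K'⊕ipad) ∥ m = 94 4f 36 36 36 ∥ 9b.
Inner hash: sum = 148+79+54+54+54+155 = 544; mod 256 = 32 → 20.
Outer input = (K'⊕opad) ∥ inner = fe 25 5c 5c 5c ∥ 20.
Outer hash (tag): sum = 254+37+92+92+92+32 = 599; mod 256 = 87 → 57.

57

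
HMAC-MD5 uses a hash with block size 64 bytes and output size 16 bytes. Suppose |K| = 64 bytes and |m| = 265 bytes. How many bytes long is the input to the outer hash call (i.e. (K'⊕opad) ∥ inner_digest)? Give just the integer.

Key is 64 ≤ 64 bytes, zero-padded: |K'| = 64.
Outer input = (K'⊕opad) ∥ H(inner) → 64 + 16 = 80 bytes.

80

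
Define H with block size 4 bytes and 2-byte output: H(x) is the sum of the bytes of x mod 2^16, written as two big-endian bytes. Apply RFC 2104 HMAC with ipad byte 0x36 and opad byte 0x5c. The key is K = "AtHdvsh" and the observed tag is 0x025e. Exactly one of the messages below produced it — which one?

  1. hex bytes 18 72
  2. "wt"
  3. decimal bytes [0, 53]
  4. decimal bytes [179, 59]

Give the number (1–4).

3

Key "AtHdvsh" = 41 74 48 64 76 73 68 is 7 bytes > B = 4, so hash it first: H(key) = 02 b2, then zero-pad to 4 bytes: K' = 02 b2 00 00.
K' ⊕ ipad = 34 84 36 36; K' ⊕ opad = 5e ee 5c 5c.
m1: inner = H(34 84 36 36 18 72) = 01 ae; tag = H(5e ee 5c 5c 01 ae) = 02b3
m2: inner = H(34 84 36 36 77 74) = 02 0f; tag = H(5e ee 5c 5c 02 0f) = 0215
m3: inner = H(34 84 36 36 00 35) = 01 59; tag = H(5e ee 5c 5c 01 59) = 025e ← matches
m4: inner = H(34 84 36 36 b3 3b) = 02 12; tag = H(5e ee 5c 5c 02 12) = 0218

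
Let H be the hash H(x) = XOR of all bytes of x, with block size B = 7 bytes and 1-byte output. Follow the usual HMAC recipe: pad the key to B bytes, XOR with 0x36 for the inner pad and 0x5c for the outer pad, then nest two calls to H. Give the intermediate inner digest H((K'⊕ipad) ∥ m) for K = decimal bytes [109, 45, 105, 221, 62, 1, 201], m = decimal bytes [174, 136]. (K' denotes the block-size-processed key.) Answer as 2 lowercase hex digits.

12

Key decimal bytes [109, 45, 105, 221, 62, 1, 201] = 6d 2d 69 dd 3e 01 c9 is exactly B = 7 bytes: K' = 6d 2d 69 dd 3e 01 c9.
K' ⊕ ipad = 5b 1b 5f eb 08 37 ff.
Inner input = 5b 1b 5f eb 08 37 ff ∥ ae 88.
Inner hash: XOR 5b⊕1b⊕5f⊕eb⊕08⊕37⊕ff⊕ae⊕88 = 12.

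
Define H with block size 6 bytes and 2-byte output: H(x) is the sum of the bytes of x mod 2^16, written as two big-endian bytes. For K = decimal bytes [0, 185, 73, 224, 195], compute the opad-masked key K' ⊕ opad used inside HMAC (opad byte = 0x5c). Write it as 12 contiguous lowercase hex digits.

5ce515bc9f5c

Key decimal bytes [0, 185, 73, 224, 195] = 00 b9 49 e0 c3 is 5 bytes ≤ B = 6; zero-pad to 6 bytes: K' = 00 b9 49 e0 c3 00.
XOR each byte with 0x5c: 00⊕5c=5c, b9⊕5c=e5, 49⊕5c=15, e0⊕5c=bc, c3⊕5c=9f, 00⊕5c=5c.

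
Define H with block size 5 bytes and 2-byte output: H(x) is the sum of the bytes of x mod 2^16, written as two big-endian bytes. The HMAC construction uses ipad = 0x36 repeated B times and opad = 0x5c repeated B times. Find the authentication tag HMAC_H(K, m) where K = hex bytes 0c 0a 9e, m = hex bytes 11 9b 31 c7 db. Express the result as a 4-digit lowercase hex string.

022d

Key hex bytes 0c 0a 9e is 3 bytes ≤ B = 5; zero-pad to 5 bytes: K' = 0c 0a 9e 00 00.
K' ⊕ ipad = 3a 3c a8 36 36.  K' ⊕ opad = 50 56 c2 5c 5c.
Inner input = (K'⊕ipad) ∥ m = 3a 3c a8 36 36 ∥ 11 9b 31 c7 db.
Inner hash: sum = 58+60+168+54+54+17+155+49+199+219 = 1033 → 04 09.
Outer input = (K'⊕opad) ∥ inner = 50 56 c2 5c 5c ∥ 04 09.
Outer hash (tag): sum = 80+86+194+92+92+4+9 = 557 → 02 2d.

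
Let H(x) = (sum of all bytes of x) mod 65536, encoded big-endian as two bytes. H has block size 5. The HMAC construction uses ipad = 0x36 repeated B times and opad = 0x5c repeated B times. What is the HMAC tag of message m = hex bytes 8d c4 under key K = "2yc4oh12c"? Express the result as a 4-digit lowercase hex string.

Key "2yc4oh12c" = 32 79 63 34 6f 68 31 32 63 is 9 bytes > B = 5, so hash it first: H(key) = 02 df, then zero-pad to 5 bytes: K' = 02 df 00 00 00.
K' ⊕ ipad = 34 e9 36 36 36.  K' ⊕ opad = 5e 83 5c 5c 5c.
Inner input = (K'⊕ipad) ∥ m = 34 e9 36 36 36 ∥ 8d c4.
Inner hash: sum = 52+233+54+54+54+141+196 = 784 → 03 10.
Outer input = (K'⊕opad) ∥ inner = 5e 83 5c 5c 5c ∥ 03 10.
Outer hash (tag): sum = 94+131+92+92+92+3+16 = 520 → 02 08.

0208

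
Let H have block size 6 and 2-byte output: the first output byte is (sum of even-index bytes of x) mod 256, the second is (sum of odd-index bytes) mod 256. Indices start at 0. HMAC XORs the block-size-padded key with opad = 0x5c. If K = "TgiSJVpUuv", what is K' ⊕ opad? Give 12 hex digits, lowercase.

b0875c5c5c5c

Key "TgiSJVpUuv" = 54 67 69 53 4a 56 70 55 75 76 is 10 bytes > B = 6, so hash it first: H(key) = ec db, then zero-pad to 6 bytes: K' = ec db 00 00 00 00.
XOR each byte with 0x5c: ec⊕5c=b0, db⊕5c=87, 00⊕5c=5c, 00⊕5c=5c, 00⊕5c=5c, 00⊕5c=5c.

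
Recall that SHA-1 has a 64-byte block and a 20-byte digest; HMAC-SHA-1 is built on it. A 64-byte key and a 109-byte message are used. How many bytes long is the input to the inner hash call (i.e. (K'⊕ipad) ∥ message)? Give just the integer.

Key is 64 ≤ 64 bytes, zero-padded: |K'| = 64.
Inner input = (K'⊕ipad) ∥ m → 64 + 109 = 173 bytes.

173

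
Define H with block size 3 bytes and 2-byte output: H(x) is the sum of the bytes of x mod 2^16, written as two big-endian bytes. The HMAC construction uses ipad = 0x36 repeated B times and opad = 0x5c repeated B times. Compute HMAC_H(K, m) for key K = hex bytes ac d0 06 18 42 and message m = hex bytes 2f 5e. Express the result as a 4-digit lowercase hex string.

Key hex bytes ac d0 06 18 42 is 5 bytes > B = 3, so hash it first: H(key) = 01 dc, then zero-pad to 3 bytes: K' = 01 dc 00.
K' ⊕ ipad = 37 ea 36.  K' ⊕ opad = 5d 80 5c.
Inner input = (K'⊕ipad) ∥ m = 37 ea 36 ∥ 2f 5e.
Inner hash: sum = 55+234+54+47+94 = 484 → 01 e4.
Outer input = (K'⊕opad) ∥ inner = 5d 80 5c ∥ 01 e4.
Outer hash (tag): sum = 93+128+92+1+228 = 542 → 02 1e.

021e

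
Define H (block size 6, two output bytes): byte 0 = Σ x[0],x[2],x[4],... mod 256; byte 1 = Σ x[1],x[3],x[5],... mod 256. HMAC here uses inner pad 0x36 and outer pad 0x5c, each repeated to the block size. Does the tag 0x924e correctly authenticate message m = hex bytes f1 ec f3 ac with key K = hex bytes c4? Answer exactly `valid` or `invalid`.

valid

Key hex bytes c4 is 1 byte ≤ B = 6; zero-pad to 6 bytes: K' = c4 00 00 00 00 00.
K' ⊕ ipad = f2 36 36 36 36 36; K' ⊕ opad = 98 5c 5c 5c 5c 5c.
Inner hash: even-index sum = 834 mod 256 = 66; odd-index sum = 570 mod 256 = 58 → 42 3a.
Outer hash (recomputed tag): even-index sum = 402 mod 256 = 146; odd-index sum = 334 mod 256 = 78 → 92 4e.
Recomputed tag = 924e; claimed = 924e → match.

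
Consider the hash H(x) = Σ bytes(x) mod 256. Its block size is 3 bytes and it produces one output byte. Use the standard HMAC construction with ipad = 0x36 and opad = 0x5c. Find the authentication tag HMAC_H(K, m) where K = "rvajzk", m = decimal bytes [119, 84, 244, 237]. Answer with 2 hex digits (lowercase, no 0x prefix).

42

Key "rvajzk" = 72 76 61 6a 7a 6b is 6 bytes > B = 3, so hash it first: H(key) = 98, then zero-pad to 3 bytes: K' = 98 00 00.
K' ⊕ ipad = ae 36 36.  K' ⊕ opad = c4 5c 5c.
Inner input = (K'⊕ipad) ∥ m = ae 36 36 ∥ 77 54 f4 ed.
Inner hash: sum = 174+54+54+119+84+244+237 = 966; mod 256 = 198 → c6.
Outer input = (K'⊕opad) ∥ inner = c4 5c 5c ∥ c6.
Outer hash (tag): sum = 196+92+92+198 = 578; mod 256 = 66 → 42.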